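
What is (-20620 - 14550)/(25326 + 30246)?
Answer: -17585/27786 ≈ -0.63287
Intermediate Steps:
(-20620 - 14550)/(25326 + 30246) = -35170/55572 = -35170*1/55572 = -17585/27786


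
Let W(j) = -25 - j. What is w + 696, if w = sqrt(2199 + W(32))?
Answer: 696 + 3*sqrt(238) ≈ 742.28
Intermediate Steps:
w = 3*sqrt(238) (w = sqrt(2199 + (-25 - 1*32)) = sqrt(2199 + (-25 - 32)) = sqrt(2199 - 57) = sqrt(2142) = 3*sqrt(238) ≈ 46.282)
w + 696 = 3*sqrt(238) + 696 = 696 + 3*sqrt(238)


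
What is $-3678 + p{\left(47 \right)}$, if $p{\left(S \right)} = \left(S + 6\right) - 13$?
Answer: $-3638$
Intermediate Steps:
$p{\left(S \right)} = -7 + S$ ($p{\left(S \right)} = \left(6 + S\right) - 13 = -7 + S$)
$-3678 + p{\left(47 \right)} = -3678 + \left(-7 + 47\right) = -3678 + 40 = -3638$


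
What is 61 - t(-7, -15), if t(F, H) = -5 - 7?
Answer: 73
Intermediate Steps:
t(F, H) = -12
61 - t(-7, -15) = 61 - 1*(-12) = 61 + 12 = 73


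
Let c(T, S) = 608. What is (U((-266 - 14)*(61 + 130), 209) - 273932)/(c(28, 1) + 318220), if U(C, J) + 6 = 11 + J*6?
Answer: -90891/106276 ≈ -0.85524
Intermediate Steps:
U(C, J) = 5 + 6*J (U(C, J) = -6 + (11 + J*6) = -6 + (11 + 6*J) = 5 + 6*J)
(U((-266 - 14)*(61 + 130), 209) - 273932)/(c(28, 1) + 318220) = ((5 + 6*209) - 273932)/(608 + 318220) = ((5 + 1254) - 273932)/318828 = (1259 - 273932)*(1/318828) = -272673*1/318828 = -90891/106276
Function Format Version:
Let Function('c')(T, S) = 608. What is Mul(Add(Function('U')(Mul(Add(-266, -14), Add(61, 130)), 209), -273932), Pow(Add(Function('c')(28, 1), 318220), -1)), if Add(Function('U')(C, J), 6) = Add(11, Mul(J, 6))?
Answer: Rational(-90891, 106276) ≈ -0.85524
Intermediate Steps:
Function('U')(C, J) = Add(5, Mul(6, J)) (Function('U')(C, J) = Add(-6, Add(11, Mul(J, 6))) = Add(-6, Add(11, Mul(6, J))) = Add(5, Mul(6, J)))
Mul(Add(Function('U')(Mul(Add(-266, -14), Add(61, 130)), 209), -273932), Pow(Add(Function('c')(28, 1), 318220), -1)) = Mul(Add(Add(5, Mul(6, 209)), -273932), Pow(Add(608, 318220), -1)) = Mul(Add(Add(5, 1254), -273932), Pow(318828, -1)) = Mul(Add(1259, -273932), Rational(1, 318828)) = Mul(-272673, Rational(1, 318828)) = Rational(-90891, 106276)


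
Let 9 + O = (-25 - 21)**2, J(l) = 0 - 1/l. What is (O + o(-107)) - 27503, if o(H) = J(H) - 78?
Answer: -2725717/107 ≈ -25474.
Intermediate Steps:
J(l) = -1/l
O = 2107 (O = -9 + (-25 - 21)**2 = -9 + (-46)**2 = -9 + 2116 = 2107)
o(H) = -78 - 1/H (o(H) = -1/H - 78 = -78 - 1/H)
(O + o(-107)) - 27503 = (2107 + (-78 - 1/(-107))) - 27503 = (2107 + (-78 - 1*(-1/107))) - 27503 = (2107 + (-78 + 1/107)) - 27503 = (2107 - 8345/107) - 27503 = 217104/107 - 27503 = -2725717/107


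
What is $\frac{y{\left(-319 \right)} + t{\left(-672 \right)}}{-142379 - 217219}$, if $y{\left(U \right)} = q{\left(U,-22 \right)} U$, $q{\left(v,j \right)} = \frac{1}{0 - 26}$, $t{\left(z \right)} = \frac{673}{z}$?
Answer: $- \frac{98435}{3141448128} \approx -3.1334 \cdot 10^{-5}$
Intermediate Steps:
$q{\left(v,j \right)} = - \frac{1}{26}$ ($q{\left(v,j \right)} = \frac{1}{-26} = - \frac{1}{26}$)
$y{\left(U \right)} = - \frac{U}{26}$
$\frac{y{\left(-319 \right)} + t{\left(-672 \right)}}{-142379 - 217219} = \frac{\left(- \frac{1}{26}\right) \left(-319\right) + \frac{673}{-672}}{-142379 - 217219} = \frac{\frac{319}{26} + 673 \left(- \frac{1}{672}\right)}{-359598} = \left(\frac{319}{26} - \frac{673}{672}\right) \left(- \frac{1}{359598}\right) = \frac{98435}{8736} \left(- \frac{1}{359598}\right) = - \frac{98435}{3141448128}$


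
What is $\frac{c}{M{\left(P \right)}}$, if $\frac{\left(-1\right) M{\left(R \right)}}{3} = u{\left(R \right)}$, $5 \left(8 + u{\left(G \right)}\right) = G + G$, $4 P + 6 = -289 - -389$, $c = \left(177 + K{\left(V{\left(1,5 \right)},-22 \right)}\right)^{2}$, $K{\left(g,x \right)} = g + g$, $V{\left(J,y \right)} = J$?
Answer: $- \frac{160205}{21} \approx -7628.8$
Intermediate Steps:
$K{\left(g,x \right)} = 2 g$
$c = 32041$ ($c = \left(177 + 2 \cdot 1\right)^{2} = \left(177 + 2\right)^{2} = 179^{2} = 32041$)
$P = \frac{47}{2}$ ($P = - \frac{3}{2} + \frac{-289 - -389}{4} = - \frac{3}{2} + \frac{-289 + 389}{4} = - \frac{3}{2} + \frac{1}{4} \cdot 100 = - \frac{3}{2} + 25 = \frac{47}{2} \approx 23.5$)
$u{\left(G \right)} = -8 + \frac{2 G}{5}$ ($u{\left(G \right)} = -8 + \frac{G + G}{5} = -8 + \frac{2 G}{5}$)
$M{\left(R \right)} = 24 - \frac{6 R}{5}$ ($M{\left(R \right)} = - 3 \left(-8 + \frac{2 R}{5}\right) = 24 - \frac{6 R}{5}$)
$\frac{c}{M{\left(P \right)}} = \frac{32041}{24 - \frac{141}{5}} = \frac{32041}{- \frac{21}{5}} = 32041 \left(- \frac{5}{21}\right) = - \frac{160205}{21}$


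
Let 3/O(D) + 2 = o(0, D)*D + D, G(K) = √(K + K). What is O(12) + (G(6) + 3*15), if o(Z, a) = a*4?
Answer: 26373/586 + 2*√3 ≈ 48.469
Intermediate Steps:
G(K) = √2*√K (G(K) = √(2*K) = √2*√K)
o(Z, a) = 4*a
O(D) = 3/(-2 + D + 4*D²) (O(D) = 3/(-2 + ((4*D)*D + D)) = 3/(-2 + (4*D² + D)) = 3/(-2 + (D + 4*D²)) = 3/(-2 + D + 4*D²))
O(12) + (G(6) + 3*15) = 3/(-2 + 12 + 4*12²) + (√2*√6 + 3*15) = 3/(-2 + 12 + 4*144) + (2*√3 + 45) = 3/(-2 + 12 + 576) + (45 + 2*√3) = 3/586 + (45 + 2*√3) = 26373/586 + 2*√3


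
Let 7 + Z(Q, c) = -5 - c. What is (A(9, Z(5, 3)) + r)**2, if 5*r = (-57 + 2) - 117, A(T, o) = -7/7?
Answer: 31329/25 ≈ 1253.2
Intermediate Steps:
Z(Q, c) = -12 - c (Z(Q, c) = -7 + (-5 - c) = -12 - c)
A(T, o) = -1 (A(T, o) = -7*1/7 = -1)
r = -172/5 (r = ((-57 + 2) - 117)/5 = (-55 - 117)/5 = (1/5)*(-172) = -172/5 ≈ -34.400)
(A(9, Z(5, 3)) + r)**2 = (-1 - 172/5)**2 = (-177/5)**2 = 31329/25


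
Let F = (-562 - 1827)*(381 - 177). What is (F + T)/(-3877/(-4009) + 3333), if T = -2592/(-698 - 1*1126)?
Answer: -1953804507/13365874 ≈ -146.18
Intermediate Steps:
F = -487356 (F = -2389*204 = -487356)
T = 27/19 (T = -2592/(-698 - 1126) = -2592/(-1824) = -2592*(-1/1824) = 27/19 ≈ 1.4211)
(F + T)/(-3877/(-4009) + 3333) = (-487356 + 27/19)/(-3877/(-4009) + 3333) = -9259737/(19*(-3877*(-1/4009) + 3333)) = -9259737/(19*(3877/4009 + 3333)) = -9259737/(19*13365874/4009) = -9259737/19*4009/13365874 = -1953804507/13365874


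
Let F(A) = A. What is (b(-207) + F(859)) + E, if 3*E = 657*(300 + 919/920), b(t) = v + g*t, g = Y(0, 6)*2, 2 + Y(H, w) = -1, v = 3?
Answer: 62580941/920 ≈ 68023.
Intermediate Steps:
Y(H, w) = -3 (Y(H, w) = -2 - 1 = -3)
g = -6 (g = -3*2 = -6)
b(t) = 3 - 6*t
E = 60645261/920 (E = (657*(300 + 919/920))/3 = (657*(276919/920))/3 = (⅓)*(181935783/920) = 60645261/920 ≈ 65919.)
(b(-207) + F(859)) + E = ((3 - 6*(-207)) + 859) + 60645261/920 = ((3 + 1242) + 859) + 60645261/920 = (1245 + 859) + 60645261/920 = 2104 + 60645261/920 = 62580941/920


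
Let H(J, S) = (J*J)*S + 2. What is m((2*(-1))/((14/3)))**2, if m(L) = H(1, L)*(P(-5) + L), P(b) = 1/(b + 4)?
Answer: 12100/2401 ≈ 5.0396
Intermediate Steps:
H(J, S) = 2 + S*J**2 (H(J, S) = J**2*S + 2 = S*J**2 + 2 = 2 + S*J**2)
P(b) = 1/(4 + b)
m(L) = (-1 + L)*(2 + L) (m(L) = (2 + L*1**2)*(1/(4 - 5) + L) = (2 + L*1)*(1/(-1) + L) = (2 + L)*(-1 + L) = (-1 + L)*(2 + L))
m((2*(-1))/((14/3)))**2 = ((-1 + (2*(-1))/((14/3)))*(2 + (2*(-1))/((14/3))))**2 = ((-1 - 2/(14*(1/3)))*(2 - 2/(14*(1/3))))**2 = ((-1 - 2/14/3)*(2 - 2/14/3))**2 = ((-1 - 2*3/14)*(2 - 2*3/14))**2 = ((-1 - 3/7)*(2 - 3/7))**2 = (-10/7*11/7)**2 = (-110/49)**2 = 12100/2401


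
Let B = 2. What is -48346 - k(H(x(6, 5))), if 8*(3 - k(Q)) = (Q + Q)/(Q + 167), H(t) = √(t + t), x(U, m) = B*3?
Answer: -1347825076/27877 + 167*√3/55754 ≈ -48349.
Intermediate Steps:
x(U, m) = 6 (x(U, m) = 2*3 = 6)
H(t) = √2*√t (H(t) = √(2*t) = √2*√t)
k(Q) = 3 - Q/(4*(167 + Q)) (k(Q) = 3 - (Q + Q)/(8*(Q + 167)) = 3 - 2*Q/(8*(167 + Q)) = 3 - Q/(4*(167 + Q)))
-48346 - k(H(x(6, 5))) = -48346 - (2004 + 11*(√2*√6))/(4*(167 + √2*√6)) = -48346 - (2004 + 11*(2*√3))/(4*(167 + 2*√3)) = -48346 - (2004 + 22*√3)/(4*(167 + 2*√3))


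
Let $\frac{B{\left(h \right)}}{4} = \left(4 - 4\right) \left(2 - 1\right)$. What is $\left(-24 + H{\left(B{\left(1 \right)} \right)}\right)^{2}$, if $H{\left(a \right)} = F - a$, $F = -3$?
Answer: $729$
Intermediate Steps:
$B{\left(h \right)} = 0$ ($B{\left(h \right)} = 4 \left(4 - 4\right) \left(2 - 1\right) = 4 \cdot 0 \cdot 1 = 4 \cdot 0 = 0$)
$H{\left(a \right)} = -3 - a$
$\left(-24 + H{\left(B{\left(1 \right)} \right)}\right)^{2} = \left(-24 - 3\right)^{2} = \left(-27\right)^{2} = 729$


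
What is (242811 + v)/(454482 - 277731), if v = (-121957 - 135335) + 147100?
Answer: 132619/176751 ≈ 0.75032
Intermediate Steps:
v = -110192 (v = -257292 + 147100 = -110192)
(242811 + v)/(454482 - 277731) = (242811 - 110192)/(454482 - 277731) = 132619/176751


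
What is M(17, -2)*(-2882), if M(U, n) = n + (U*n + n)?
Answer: 109516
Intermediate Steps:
M(U, n) = 2*n + U*n (M(U, n) = n + (n + U*n) = 2*n + U*n)
M(17, -2)*(-2882) = -2*(2 + 17)*(-2882) = -2*19*(-2882) = -38*(-2882) = 109516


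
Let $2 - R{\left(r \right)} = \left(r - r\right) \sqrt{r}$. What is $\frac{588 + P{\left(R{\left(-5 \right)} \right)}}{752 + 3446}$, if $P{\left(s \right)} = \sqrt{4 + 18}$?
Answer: $\frac{294}{2099} + \frac{\sqrt{22}}{4198} \approx 0.14118$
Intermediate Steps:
$R{\left(r \right)} = 2$ ($R{\left(r \right)} = 2 - \left(r - r\right) \sqrt{r} = 2 - 0 \sqrt{r} = 2 - 0 = 2 + 0 = 2$)
$P{\left(s \right)} = \sqrt{22}$
$\frac{588 + P{\left(R{\left(-5 \right)} \right)}}{752 + 3446} = \frac{588 + \sqrt{22}}{752 + 3446} = \frac{588 + \sqrt{22}}{4198} = \left(588 + \sqrt{22}\right) \frac{1}{4198} = \frac{294}{2099} + \frac{\sqrt{22}}{4198}$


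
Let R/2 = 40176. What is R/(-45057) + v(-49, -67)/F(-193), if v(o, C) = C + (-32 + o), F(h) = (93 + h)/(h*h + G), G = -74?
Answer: 826303577/15019 ≈ 55017.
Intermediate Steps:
R = 80352 (R = 2*40176 = 80352)
F(h) = (93 + h)/(-74 + h²) (F(h) = (93 + h)/(h*h - 74) = (93 + h)/(h² - 74) = (93 + h)/(-74 + h²))
v(o, C) = -32 + C + o
R/(-45057) + v(-49, -67)/F(-193) = 80352/(-45057) + (-32 - 67 - 49)/(((93 - 193)/(-74 + (-193)²))) = 80352*(-1/45057) - 148/(-100/(-74 + 37249)) = -26784/15019 - 148/(-100/37175) = -26784/15019 - 148/((1/37175)*(-100)) = -26784/15019 - 148/(-4/1487) = -26784/15019 - 148*(-1487/4) = -26784/15019 + 55019 = 826303577/15019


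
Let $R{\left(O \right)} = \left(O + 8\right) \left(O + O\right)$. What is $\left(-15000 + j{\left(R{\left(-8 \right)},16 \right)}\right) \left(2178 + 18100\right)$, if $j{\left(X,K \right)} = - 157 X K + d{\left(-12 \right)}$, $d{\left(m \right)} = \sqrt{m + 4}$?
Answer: $-304170000 + 40556 i \sqrt{2} \approx -3.0417 \cdot 10^{8} + 57355.0 i$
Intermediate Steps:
$R{\left(O \right)} = 2 O \left(8 + O\right)$ ($R{\left(O \right)} = \left(8 + O\right) 2 O = 2 O \left(8 + O\right)$)
$d{\left(m \right)} = \sqrt{4 + m}$
$j{\left(X,K \right)} = - 157 K X + 2 i \sqrt{2}$ ($j{\left(X,K \right)} = - 157 X K + \sqrt{4 - 12} = - 157 K X + \sqrt{-8} = - 157 K X + 2 i \sqrt{2}$)
$\left(-15000 + j{\left(R{\left(-8 \right)},16 \right)}\right) \left(2178 + 18100\right) = \left(-15000 - \left(- 2 i \sqrt{2} + 2512 \cdot 2 \left(-8\right) \left(8 - 8\right)\right)\right) \left(2178 + 18100\right) = \left(-15000 - \left(- 2 i \sqrt{2} + 2512 \cdot 2 \left(-8\right) 0\right)\right) 20278 = \left(-15000 + \left(\left(-157\right) 16 \cdot 0 + 2 i \sqrt{2}\right)\right) 20278 = \left(-15000 + \left(0 + 2 i \sqrt{2}\right)\right) 20278 = \left(-15000 + 2 i \sqrt{2}\right) 20278 = -304170000 + 40556 i \sqrt{2}$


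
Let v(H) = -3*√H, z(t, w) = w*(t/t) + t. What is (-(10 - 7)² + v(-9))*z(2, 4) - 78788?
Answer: -78842 - 54*I ≈ -78842.0 - 54.0*I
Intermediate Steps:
z(t, w) = t + w (z(t, w) = w*1 + t = w + t = t + w)
(-(10 - 7)² + v(-9))*z(2, 4) - 78788 = (-(10 - 7)² - 9*I)*(2 + 4) - 78788 = (-1*3² - 9*I)*6 - 78788 = (-1*9 - 9*I)*6 - 78788 = (-9 - 9*I)*6 - 78788 = (-54 - 54*I) - 78788 = -78842 - 54*I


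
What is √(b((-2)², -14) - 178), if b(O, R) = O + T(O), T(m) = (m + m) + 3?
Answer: I*√163 ≈ 12.767*I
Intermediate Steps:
T(m) = 3 + 2*m (T(m) = 2*m + 3 = 3 + 2*m)
b(O, R) = 3 + 3*O (b(O, R) = O + (3 + 2*O) = 3 + 3*O)
√(b((-2)², -14) - 178) = √((3 + 3*(-2)²) - 178) = √((3 + 3*4) - 178) = √((3 + 12) - 178) = √(15 - 178) = √(-163) = I*√163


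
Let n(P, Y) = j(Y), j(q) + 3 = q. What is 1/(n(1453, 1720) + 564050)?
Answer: 1/565767 ≈ 1.7675e-6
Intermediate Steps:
j(q) = -3 + q
n(P, Y) = -3 + Y
1/(n(1453, 1720) + 564050) = 1/((-3 + 1720) + 564050) = 1/(1717 + 564050) = 1/565767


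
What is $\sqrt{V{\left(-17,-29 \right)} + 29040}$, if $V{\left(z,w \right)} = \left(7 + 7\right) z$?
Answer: $\sqrt{28802} \approx 169.71$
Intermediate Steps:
$V{\left(z,w \right)} = 14 z$
$\sqrt{V{\left(-17,-29 \right)} + 29040} = \sqrt{14 \left(-17\right) + 29040} = \sqrt{-238 + 29040} = \sqrt{28802}$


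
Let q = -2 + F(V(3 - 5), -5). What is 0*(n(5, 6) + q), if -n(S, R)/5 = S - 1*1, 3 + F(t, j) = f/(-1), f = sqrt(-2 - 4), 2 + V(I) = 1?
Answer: 0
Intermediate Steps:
V(I) = -1 (V(I) = -2 + 1 = -1)
f = I*sqrt(6) (f = sqrt(-6) = I*sqrt(6) ≈ 2.4495*I)
F(t, j) = -3 - I*sqrt(6) (F(t, j) = -3 + (I*sqrt(6))/(-1) = -3 + (I*sqrt(6))*(-1) = -3 - I*sqrt(6))
q = -5 - I*sqrt(6) (q = -2 + (-3 - I*sqrt(6)) = -5 - I*sqrt(6) ≈ -5.0 - 2.4495*I)
n(S, R) = 5 - 5*S (n(S, R) = -5*(S - 1*1) = -5*(S - 1) = -5*(-1 + S) = 5 - 5*S)
0*(n(5, 6) + q) = 0*((5 - 5*5) + (-5 - I*sqrt(6))) = 0*((5 - 25) + (-5 - I*sqrt(6))) = 0*(-20 + (-5 - I*sqrt(6))) = 0*(-25 - I*sqrt(6)) = 0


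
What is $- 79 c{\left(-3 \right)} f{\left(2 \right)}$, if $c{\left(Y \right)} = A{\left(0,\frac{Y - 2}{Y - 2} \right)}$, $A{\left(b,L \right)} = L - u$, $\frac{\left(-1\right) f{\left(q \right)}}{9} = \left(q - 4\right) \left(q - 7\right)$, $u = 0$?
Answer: $7110$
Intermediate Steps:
$f{\left(q \right)} = - 9 \left(-7 + q\right) \left(-4 + q\right)$ ($f{\left(q \right)} = - 9 \left(q - 4\right) \left(q - 7\right) = - 9 \left(-4 + q\right) \left(-7 + q\right) = - 9 \left(-7 + q\right) \left(-4 + q\right)$)
$A{\left(b,L \right)} = L$ ($A{\left(b,L \right)} = L - 0 = L + 0 = L$)
$c{\left(Y \right)} = 1$ ($c{\left(Y \right)} = \frac{Y - 2}{Y - 2} = \frac{-2 + Y}{-2 + Y} = 1$)
$- 79 c{\left(-3 \right)} f{\left(2 \right)} = \left(-79\right) 1 \left(-252 - 9 \cdot 2^{2} + 99 \cdot 2\right) = - 79 \left(-252 - 36 + 198\right) = \left(-79\right) \left(-90\right) = 7110$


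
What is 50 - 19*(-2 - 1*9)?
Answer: 259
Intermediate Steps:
50 - 19*(-2 - 1*9) = 50 - 19*(-2 - 9) = 50 - 19*(-11) = 50 + 209 = 259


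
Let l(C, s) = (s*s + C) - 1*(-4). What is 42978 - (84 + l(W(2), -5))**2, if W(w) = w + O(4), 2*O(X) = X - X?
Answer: 29753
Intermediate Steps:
O(X) = 0 (O(X) = (X - X)/2 = (1/2)*0 = 0)
W(w) = w (W(w) = w + 0 = w)
l(C, s) = 4 + C + s**2 (l(C, s) = (s**2 + C) + 4 = (C + s**2) + 4 = 4 + C + s**2)
42978 - (84 + l(W(2), -5))**2 = 42978 - (84 + (4 + 2 + (-5)**2))**2 = 42978 - (84 + (4 + 2 + 25))**2 = 42978 - (84 + 31)**2 = 42978 - 1*115**2 = 42978 - 1*13225 = 42978 - 13225 = 29753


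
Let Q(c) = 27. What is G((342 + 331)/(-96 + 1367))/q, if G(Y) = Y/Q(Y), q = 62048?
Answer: 673/2129301216 ≈ 3.1607e-7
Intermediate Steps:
G(Y) = Y/27
G((342 + 331)/(-96 + 1367))/q = (((342 + 331)/(-96 + 1367))/27)/62048 = ((673/1271)/27)*(1/62048) = ((673*(1/1271))/27)*(1/62048) = ((1/27)*(673/1271))*(1/62048) = (673/34317)*(1/62048) = 673/2129301216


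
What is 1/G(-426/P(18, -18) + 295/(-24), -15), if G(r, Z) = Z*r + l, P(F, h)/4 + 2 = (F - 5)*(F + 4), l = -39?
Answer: 1/151 ≈ 0.0066225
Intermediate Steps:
P(F, h) = -8 + 4*(-5 + F)*(4 + F) (P(F, h) = -8 + 4*((F - 5)*(F + 4)) = -8 + 4*((-5 + F)*(4 + F)) = -8 + 4*(-5 + F)*(4 + F))
G(r, Z) = -39 + Z*r (G(r, Z) = Z*r - 39 = -39 + Z*r)
1/G(-426/P(18, -18) + 295/(-24), -15) = 1/(-39 - 15*(-426/(-88 - 4*18 + 4*18**2) + 295/(-24))) = 1/(-39 - 15*(-426/(-88 - 72 + 4*324) + 295*(-1/24))) = 1/(-39 - 15*(-426/(-88 - 72 + 1296) - 295/24)) = 1/(-39 - 15*(-426/1136 - 295/24)) = 1/(-39 - 15*(-426*1/1136 - 295/24)) = 1/(-39 - 15*(-3/8 - 295/24)) = 1/(-39 - 15*(-38/3)) = 1/(-39 + 190) = 1/151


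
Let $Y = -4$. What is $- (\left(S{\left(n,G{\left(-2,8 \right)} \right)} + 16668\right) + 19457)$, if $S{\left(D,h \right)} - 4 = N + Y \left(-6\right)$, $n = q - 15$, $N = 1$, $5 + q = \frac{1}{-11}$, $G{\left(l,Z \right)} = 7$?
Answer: $-36154$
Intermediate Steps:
$q = - \frac{56}{11}$ ($q = -5 + \frac{1}{-11} = -5 - \frac{1}{11} = - \frac{56}{11} \approx -5.0909$)
$n = - \frac{221}{11}$ ($n = - \frac{56}{11} - 15 = - \frac{221}{11} \approx -20.091$)
$S{\left(D,h \right)} = 29$ ($S{\left(D,h \right)} = 4 + \left(1 - -24\right) = 4 + \left(1 + 24\right) = 4 + 25 = 29$)
$- (\left(S{\left(n,G{\left(-2,8 \right)} \right)} + 16668\right) + 19457) = - (\left(29 + 16668\right) + 19457) = - (16697 + 19457) = \left(-1\right) 36154 = -36154$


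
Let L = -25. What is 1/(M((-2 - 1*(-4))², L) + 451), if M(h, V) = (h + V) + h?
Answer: 1/434 ≈ 0.0023041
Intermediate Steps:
M(h, V) = V + 2*h (M(h, V) = (V + h) + h = V + 2*h)
1/(M((-2 - 1*(-4))², L) + 451) = 1/((-25 + 2*(-2 - 1*(-4))²) + 451) = 1/((-25 + 2*(-2 + 4)²) + 451) = 1/((-25 + 2*2²) + 451) = 1/((-25 + 2*4) + 451) = 1/((-25 + 8) + 451) = 1/(-17 + 451) = 1/434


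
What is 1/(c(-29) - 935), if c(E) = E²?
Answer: -1/94 ≈ -0.010638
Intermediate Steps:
1/(c(-29) - 935) = 1/((-29)² - 935) = 1/(841 - 935) = 1/(-94) = -1/94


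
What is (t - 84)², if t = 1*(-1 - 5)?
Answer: 8100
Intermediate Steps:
t = -6 (t = 1*(-6) = -6)
(t - 84)² = (-6 - 84)² = (-90)² = 8100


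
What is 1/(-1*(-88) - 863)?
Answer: -1/775 ≈ -0.0012903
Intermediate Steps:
1/(-1*(-88) - 863) = 1/(88 - 863) = 1/(-775) = -1/775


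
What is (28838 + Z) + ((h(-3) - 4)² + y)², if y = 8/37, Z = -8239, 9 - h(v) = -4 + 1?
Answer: 33845407/1369 ≈ 24723.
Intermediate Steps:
h(v) = 12 (h(v) = 9 - (-4 + 1) = 9 - 1*(-3) = 9 + 3 = 12)
y = 8/37 (y = 8*(1/37) = 8/37 ≈ 0.21622)
(28838 + Z) + ((h(-3) - 4)² + y)² = (28838 - 8239) + ((12 - 4)² + 8/37)² = 20599 + (8² + 8/37)² = 20599 + (64 + 8/37)² = 20599 + (2376/37)² = 20599 + 5645376/1369 = 33845407/1369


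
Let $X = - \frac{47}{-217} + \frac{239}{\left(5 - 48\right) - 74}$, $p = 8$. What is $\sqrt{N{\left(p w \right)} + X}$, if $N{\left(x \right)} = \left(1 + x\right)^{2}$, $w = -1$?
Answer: $\frac{\sqrt{3378703237}}{8463} \approx 6.8683$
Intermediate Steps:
$X = - \frac{46364}{25389}$ ($X = \left(-47\right) \left(- \frac{1}{217}\right) + \frac{239}{-43 - 74} = \frac{47}{217} + \frac{239}{-117} = \frac{47}{217} + 239 \left(- \frac{1}{117}\right) = \frac{47}{217} - \frac{239}{117} = - \frac{46364}{25389} \approx -1.8261$)
$\sqrt{N{\left(p w \right)} + X} = \sqrt{\left(1 + 8 \left(-1\right)\right)^{2} - \frac{46364}{25389}} = \sqrt{\left(1 - 8\right)^{2} - \frac{46364}{25389}} = \sqrt{\left(-7\right)^{2} - \frac{46364}{25389}} = \sqrt{49 - \frac{46364}{25389}} = \sqrt{\frac{1197697}{25389}} = \frac{\sqrt{3378703237}}{8463}$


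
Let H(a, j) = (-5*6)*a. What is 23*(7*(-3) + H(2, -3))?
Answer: -1863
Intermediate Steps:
H(a, j) = -30*a
23*(7*(-3) + H(2, -3)) = 23*(7*(-3) - 30*2) = 23*(-21 - 60) = 23*(-81) = -1863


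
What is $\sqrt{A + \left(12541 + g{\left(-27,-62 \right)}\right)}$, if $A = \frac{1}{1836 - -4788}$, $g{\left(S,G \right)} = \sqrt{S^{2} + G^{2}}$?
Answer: $\frac{\sqrt{3821292910 + 304704 \sqrt{4573}}}{552} \approx 112.29$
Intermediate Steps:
$g{\left(S,G \right)} = \sqrt{G^{2} + S^{2}}$
$A = \frac{1}{6624}$ ($A = \frac{1}{1836 + 4788} = \frac{1}{6624} \approx 0.00015097$)
$\sqrt{A + \left(12541 + g{\left(-27,-62 \right)}\right)} = \sqrt{\frac{1}{6624} + \left(12541 + \sqrt{\left(-62\right)^{2} + \left(-27\right)^{2}}\right)} = \sqrt{\frac{1}{6624} + \left(12541 + \sqrt{3844 + 729}\right)} = \sqrt{\frac{1}{6624} + \left(12541 + \sqrt{4573}\right)} = \sqrt{\frac{83071585}{6624} + \sqrt{4573}}$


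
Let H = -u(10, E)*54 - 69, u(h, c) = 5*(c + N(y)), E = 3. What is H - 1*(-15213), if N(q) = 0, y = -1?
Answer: 14334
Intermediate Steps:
u(h, c) = 5*c (u(h, c) = 5*(c + 0) = 5*c)
H = -879 (H = -5*3*54 - 69 = -1*15*54 - 69 = -15*54 - 69 = -810 - 69 = -879)
H - 1*(-15213) = -879 - 1*(-15213) = -879 + 15213 = 14334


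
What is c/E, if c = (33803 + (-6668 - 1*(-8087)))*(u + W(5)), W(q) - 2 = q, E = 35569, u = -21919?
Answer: -771784464/35569 ≈ -21698.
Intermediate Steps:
W(q) = 2 + q
c = -771784464 (c = (33803 + (-6668 - 1*(-8087)))*(-21919 + (2 + 5)) = (33803 + (-6668 + 8087))*(-21919 + 7) = (33803 + 1419)*(-21912) = 35222*(-21912) = -771784464)
c/E = -771784464/35569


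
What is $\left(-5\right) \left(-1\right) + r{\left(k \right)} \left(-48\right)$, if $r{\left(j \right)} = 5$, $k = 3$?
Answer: $-235$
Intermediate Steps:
$\left(-5\right) \left(-1\right) + r{\left(k \right)} \left(-48\right) = \left(-5\right) \left(-1\right) + 5 \left(-48\right) = 5 - 240 = -235$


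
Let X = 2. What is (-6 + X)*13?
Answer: -52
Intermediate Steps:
(-6 + X)*13 = (-6 + 2)*13 = -4*13 = -52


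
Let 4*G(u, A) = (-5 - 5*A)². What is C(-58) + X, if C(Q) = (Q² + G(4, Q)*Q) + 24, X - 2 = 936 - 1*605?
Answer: -2348083/2 ≈ -1.1740e+6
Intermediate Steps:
X = 333 (X = 2 + (936 - 1*605) = 2 + (936 - 605) = 2 + 331 = 333)
G(u, A) = (-5 - 5*A)²/4
C(Q) = 24 + Q² + 25*Q*(1 + Q)²/4 (C(Q) = (Q² + (25*(1 + Q)²/4)*Q) + 24 = (Q² + 25*Q*(1 + Q)²/4) + 24 = 24 + Q² + 25*Q*(1 + Q)²/4)
C(-58) + X = (24 + (-58)² + (25/4)*(-58)*(1 - 58)²) + 333 = (24 + 3364 + (25/4)*(-58)*(-57)²) + 333 = (24 + 3364 + (25/4)*(-58)*3249) + 333 = (24 + 3364 - 2355525/2) + 333 = -2348749/2 + 333 = -2348083/2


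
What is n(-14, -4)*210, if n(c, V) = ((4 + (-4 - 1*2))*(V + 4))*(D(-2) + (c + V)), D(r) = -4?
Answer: 0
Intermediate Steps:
n(c, V) = (-8 - 2*V)*(-4 + V + c) (n(c, V) = ((4 + (-4 - 1*2))*(V + 4))*(-4 + (c + V)) = ((4 + (-4 - 2))*(4 + V))*(-4 + (V + c)) = ((4 - 6)*(4 + V))*(-4 + V + c) = (-2*(4 + V))*(-4 + V + c) = (-8 - 2*V)*(-4 + V + c))
n(-14, -4)*210 = (32 - 8*(-14) - 2*(-4)² - 2*(-4)*(-14))*210 = (32 + 112 - 2*16 - 112)*210 = (32 + 112 - 32 - 112)*210 = 0*210 = 0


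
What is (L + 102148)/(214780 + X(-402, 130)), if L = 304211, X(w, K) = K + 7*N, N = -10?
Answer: 406359/214840 ≈ 1.8914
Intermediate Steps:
X(w, K) = -70 + K (X(w, K) = K + 7*(-10) = K - 70 = -70 + K)
(L + 102148)/(214780 + X(-402, 130)) = (304211 + 102148)/(214780 + (-70 + 130)) = 406359/(214780 + 60) = 406359/214840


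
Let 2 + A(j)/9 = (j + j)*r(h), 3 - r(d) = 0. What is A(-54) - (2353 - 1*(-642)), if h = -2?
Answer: -5929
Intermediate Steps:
r(d) = 3 (r(d) = 3 - 1*0 = 3 + 0 = 3)
A(j) = -18 + 54*j (A(j) = -18 + 9*((j + j)*3) = -18 + 9*((2*j)*3) = -18 + 9*(6*j) = -18 + 54*j)
A(-54) - (2353 - 1*(-642)) = (-18 + 54*(-54)) - (2353 - 1*(-642)) = (-18 - 2916) - (2353 + 642) = -2934 - 1*2995 = -2934 - 2995 = -5929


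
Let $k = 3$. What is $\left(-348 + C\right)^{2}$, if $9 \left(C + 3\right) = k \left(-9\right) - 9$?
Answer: $126025$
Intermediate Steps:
$C = -7$ ($C = -3 + \frac{3 \left(-9\right) - 9}{9} = -3 + \frac{-27 - 9}{9} = -3 + \frac{1}{9} \left(-36\right) = -3 - 4 = -7$)
$\left(-348 + C\right)^{2} = \left(-348 - 7\right)^{2} = \left(-355\right)^{2} = 126025$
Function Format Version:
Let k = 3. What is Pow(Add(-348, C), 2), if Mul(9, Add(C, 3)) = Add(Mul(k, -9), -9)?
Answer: 126025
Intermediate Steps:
C = -7 (C = Add(-3, Mul(Rational(1, 9), Add(Mul(3, -9), -9))) = Add(-3, Mul(Rational(1, 9), Add(-27, -9))) = Add(-3, Mul(Rational(1, 9), -36)) = Add(-3, -4) = -7)
Pow(Add(-348, C), 2) = Pow(Add(-348, -7), 2) = Pow(-355, 2) = 126025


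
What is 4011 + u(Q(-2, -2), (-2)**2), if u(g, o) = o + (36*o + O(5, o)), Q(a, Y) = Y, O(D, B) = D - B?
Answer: 4160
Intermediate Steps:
u(g, o) = 5 + 36*o (u(g, o) = o + (36*o + (5 - o)) = o + (5 + 35*o) = 5 + 36*o)
4011 + u(Q(-2, -2), (-2)**2) = 4011 + (5 + 36*(-2)**2) = 4011 + (5 + 36*4) = 4011 + (5 + 144) = 4011 + 149 = 4160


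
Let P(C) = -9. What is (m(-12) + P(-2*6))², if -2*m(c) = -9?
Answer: 81/4 ≈ 20.250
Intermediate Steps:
m(c) = 9/2 (m(c) = -½*(-9) = 9/2)
(m(-12) + P(-2*6))² = (9/2 - 9)² = (-9/2)² = 81/4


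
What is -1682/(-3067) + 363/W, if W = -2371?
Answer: 2874701/7271857 ≈ 0.39532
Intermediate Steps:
-1682/(-3067) + 363/W = -1682/(-3067) + 363/(-2371) = -1682*(-1/3067) + 363*(-1/2371) = 1682/3067 - 363/2371 = 2874701/7271857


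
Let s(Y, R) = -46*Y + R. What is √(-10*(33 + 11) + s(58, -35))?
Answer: I*√3143 ≈ 56.062*I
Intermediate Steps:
s(Y, R) = R - 46*Y
√(-10*(33 + 11) + s(58, -35)) = √(-10*(33 + 11) + (-35 - 46*58)) = √(-10*44 + (-35 - 2668)) = √(-440 - 2703) = √(-3143) = I*√3143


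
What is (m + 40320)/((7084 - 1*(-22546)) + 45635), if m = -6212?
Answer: 34108/75265 ≈ 0.45317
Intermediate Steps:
(m + 40320)/((7084 - 1*(-22546)) + 45635) = (-6212 + 40320)/((7084 - 1*(-22546)) + 45635) = 34108/((7084 + 22546) + 45635) = 34108/(29630 + 45635) = 34108/75265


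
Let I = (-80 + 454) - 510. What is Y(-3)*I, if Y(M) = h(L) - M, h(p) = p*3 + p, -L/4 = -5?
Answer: -11288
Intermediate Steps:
L = 20 (L = -4*(-5) = 20)
h(p) = 4*p (h(p) = 3*p + p = 4*p)
Y(M) = 80 - M (Y(M) = 4*20 - M = 80 - M)
I = -136 (I = 374 - 510 = -136)
Y(-3)*I = (80 - 1*(-3))*(-136) = (80 + 3)*(-136) = 83*(-136) = -11288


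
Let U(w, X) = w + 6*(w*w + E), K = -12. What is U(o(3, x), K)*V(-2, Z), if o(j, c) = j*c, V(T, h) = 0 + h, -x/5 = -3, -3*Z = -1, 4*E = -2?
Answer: 4064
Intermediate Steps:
E = -1/2 (E = (1/4)*(-2) = -1/2 ≈ -0.50000)
Z = 1/3 (Z = -1/3*(-1) = 1/3 ≈ 0.33333)
x = 15 (x = -5*(-3) = 15)
V(T, h) = h
o(j, c) = c*j
U(w, X) = -3 + w + 6*w**2 (U(w, X) = w + 6*(w*w - 1/2) = w + 6*(w**2 - 1/2) = w + 6*(-1/2 + w**2) = w + (-3 + 6*w**2) = -3 + w + 6*w**2)
U(o(3, x), K)*V(-2, Z) = (-3 + 15*3 + 6*(15*3)**2)*(1/3) = (-3 + 45 + 6*45**2)*(1/3) = (-3 + 45 + 6*2025)*(1/3) = (-3 + 45 + 12150)*(1/3) = 12192*(1/3) = 4064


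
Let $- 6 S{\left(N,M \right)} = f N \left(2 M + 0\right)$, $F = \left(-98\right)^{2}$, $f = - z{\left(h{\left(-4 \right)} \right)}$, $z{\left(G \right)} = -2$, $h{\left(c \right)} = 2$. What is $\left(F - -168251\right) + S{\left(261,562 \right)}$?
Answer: $80067$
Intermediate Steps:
$f = 2$ ($f = \left(-1\right) \left(-2\right) = 2$)
$F = 9604$
$S{\left(N,M \right)} = - \frac{2 M N}{3}$ ($S{\left(N,M \right)} = - \frac{2 N \left(2 M + 0\right)}{6} = - \frac{2 N 2 M}{6} = - \frac{4 M N}{6} = - \frac{2 M N}{3}$)
$\left(F - -168251\right) + S{\left(261,562 \right)} = \left(9604 - -168251\right) - \frac{1124}{3} \cdot 261 = \left(9604 + 168251\right) - 97788 = 177855 - 97788 = 80067$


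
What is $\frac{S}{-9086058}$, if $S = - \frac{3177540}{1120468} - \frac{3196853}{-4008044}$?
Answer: $\frac{2288437161139}{10201110496623874584} \approx 2.2433 \cdot 10^{-7}$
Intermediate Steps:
$S = - \frac{2288437161139}{1122721261148}$ ($S = \left(-3177540\right) \frac{1}{1120468} - - \frac{3196853}{4008044} = - \frac{794385}{280117} + \frac{3196853}{4008044} = - \frac{2288437161139}{1122721261148} \approx -2.0383$)
$\frac{S}{-9086058} = - \frac{2288437161139}{1122721261148 \left(-9086058\right)} = \left(- \frac{2288437161139}{1122721261148}\right) \left(- \frac{1}{9086058}\right) = \frac{2288437161139}{10201110496623874584}$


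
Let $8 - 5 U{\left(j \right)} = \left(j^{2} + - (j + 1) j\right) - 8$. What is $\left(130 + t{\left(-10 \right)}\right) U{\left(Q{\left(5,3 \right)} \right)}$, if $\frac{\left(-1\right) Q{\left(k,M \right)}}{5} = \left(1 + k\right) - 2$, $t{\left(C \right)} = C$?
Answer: $-96$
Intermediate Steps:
$Q{\left(k,M \right)} = 5 - 5 k$ ($Q{\left(k,M \right)} = - 5 \left(\left(1 + k\right) - 2\right) = - 5 \left(-1 + k\right) = 5 - 5 k$)
$U{\left(j \right)} = \frac{16}{5} - \frac{j^{2}}{5} - \frac{j \left(-1 - j\right)}{5}$ ($U{\left(j \right)} = \frac{8}{5} - \frac{\left(j^{2} + - (j + 1) j\right) - 8}{5} = \frac{8}{5} - \frac{\left(j^{2} + - (1 + j) j\right) - 8}{5} = \frac{8}{5} - \frac{\left(j^{2} + \left(-1 - j\right) j\right) - 8}{5} = \frac{8}{5} - \frac{\left(j^{2} + j \left(-1 - j\right)\right) - 8}{5} = \frac{8}{5} - \frac{-8 + j^{2} + j \left(-1 - j\right)}{5} = \frac{8}{5} - \left(- \frac{8}{5} + \frac{j^{2}}{5} + \frac{j \left(-1 - j\right)}{5}\right) = \frac{16}{5} - \frac{j^{2}}{5} - \frac{j \left(-1 - j\right)}{5}$)
$\left(130 + t{\left(-10 \right)}\right) U{\left(Q{\left(5,3 \right)} \right)} = \left(130 - 10\right) \left(\frac{16}{5} + \frac{5 - 25}{5}\right) = 120 \left(\frac{16}{5} + \frac{5 - 25}{5}\right) = 120 \left(\frac{16}{5} + \frac{1}{5} \left(-20\right)\right) = 120 \left(\frac{16}{5} - 4\right) = 120 \left(- \frac{4}{5}\right) = -96$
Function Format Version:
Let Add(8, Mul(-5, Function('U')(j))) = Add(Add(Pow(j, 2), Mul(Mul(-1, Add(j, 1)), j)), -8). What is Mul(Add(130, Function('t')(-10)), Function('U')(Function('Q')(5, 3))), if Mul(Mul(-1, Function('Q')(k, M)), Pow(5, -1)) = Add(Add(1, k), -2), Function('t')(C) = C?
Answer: -96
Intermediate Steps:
Function('Q')(k, M) = Add(5, Mul(-5, k)) (Function('Q')(k, M) = Mul(-5, Add(Add(1, k), -2)) = Mul(-5, Add(-1, k)) = Add(5, Mul(-5, k)))
Function('U')(j) = Add(Rational(16, 5), Mul(Rational(-1, 5), Pow(j, 2)), Mul(Rational(-1, 5), j, Add(-1, Mul(-1, j)))) (Function('U')(j) = Add(Rational(8, 5), Mul(Rational(-1, 5), Add(Add(Pow(j, 2), Mul(Mul(-1, Add(j, 1)), j)), -8))) = Add(Rational(8, 5), Mul(Rational(-1, 5), Add(Add(Pow(j, 2), Mul(Mul(-1, Add(1, j)), j)), -8))) = Add(Rational(8, 5), Mul(Rational(-1, 5), Add(Add(Pow(j, 2), Mul(Add(-1, Mul(-1, j)), j)), -8))) = Add(Rational(8, 5), Mul(Rational(-1, 5), Add(Add(Pow(j, 2), Mul(j, Add(-1, Mul(-1, j)))), -8))) = Add(Rational(8, 5), Mul(Rational(-1, 5), Add(-8, Pow(j, 2), Mul(j, Add(-1, Mul(-1, j)))))) = Add(Rational(8, 5), Add(Rational(8, 5), Mul(Rational(-1, 5), Pow(j, 2)), Mul(Rational(-1, 5), j, Add(-1, Mul(-1, j))))) = Add(Rational(16, 5), Mul(Rational(-1, 5), Pow(j, 2)), Mul(Rational(-1, 5), j, Add(-1, Mul(-1, j)))))
Mul(Add(130, Function('t')(-10)), Function('U')(Function('Q')(5, 3))) = Mul(Add(130, -10), Add(Rational(16, 5), Mul(Rational(1, 5), Add(5, Mul(-5, 5))))) = Mul(120, Add(Rational(16, 5), Mul(Rational(1, 5), Add(5, -25)))) = Mul(120, Add(Rational(16, 5), Mul(Rational(1, 5), -20))) = Mul(120, Add(Rational(16, 5), -4)) = Mul(120, Rational(-4, 5)) = -96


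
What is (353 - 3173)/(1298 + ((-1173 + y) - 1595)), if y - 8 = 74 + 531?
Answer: 2820/857 ≈ 3.2906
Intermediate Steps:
y = 613 (y = 8 + (74 + 531) = 8 + 605 = 613)
(353 - 3173)/(1298 + ((-1173 + y) - 1595)) = (353 - 3173)/(1298 + ((-1173 + 613) - 1595)) = -2820/(1298 + (-560 - 1595)) = -2820/(1298 - 2155) = -2820/(-857) = -2820*(-1/857) = 2820/857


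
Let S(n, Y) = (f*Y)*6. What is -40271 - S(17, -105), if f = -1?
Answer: -40901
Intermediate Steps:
S(n, Y) = -6*Y (S(n, Y) = -Y*6 = -6*Y)
-40271 - S(17, -105) = -40271 - (-6)*(-105) = -40271 - 1*630 = -40271 - 630 = -40901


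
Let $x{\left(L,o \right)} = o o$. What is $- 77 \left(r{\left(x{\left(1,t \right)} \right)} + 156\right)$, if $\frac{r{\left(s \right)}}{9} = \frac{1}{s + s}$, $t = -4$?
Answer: $- \frac{385077}{32} \approx -12034.0$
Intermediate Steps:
$x{\left(L,o \right)} = o^{2}$
$r{\left(s \right)} = \frac{9}{2 s}$ ($r{\left(s \right)} = \frac{9}{s + s} = \frac{9}{2 s}$)
$- 77 \left(r{\left(x{\left(1,t \right)} \right)} + 156\right) = - 77 \left(\frac{9}{2 \left(-4\right)^{2}} + 156\right) = - 77 \left(\frac{9}{2 \cdot 16} + 156\right) = - 77 \left(\frac{9}{2} \cdot \frac{1}{16} + 156\right) = - 77 \left(\frac{9}{32} + 156\right) = - \frac{77 \cdot 5001}{32} = \left(-1\right) \frac{385077}{32} = - \frac{385077}{32}$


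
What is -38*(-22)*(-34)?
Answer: -28424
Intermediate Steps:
-38*(-22)*(-34) = 836*(-34) = -28424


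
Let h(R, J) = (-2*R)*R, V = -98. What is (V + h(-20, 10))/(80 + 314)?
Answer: -449/197 ≈ -2.2792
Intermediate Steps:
h(R, J) = -2*R²
(V + h(-20, 10))/(80 + 314) = (-98 - 2*(-20)²)/(80 + 314) = (-98 - 2*400)/394 = (-98 - 800)*(1/394) = -898*1/394 = -449/197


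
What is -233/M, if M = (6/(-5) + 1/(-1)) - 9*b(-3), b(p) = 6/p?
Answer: -1165/79 ≈ -14.747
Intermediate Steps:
M = 79/5 (M = (6/(-5) + 1/(-1)) - 54/(-3) = (6*(-1/5) + 1*(-1)) - 54*(-1)/3 = (-6/5 - 1) - 9*(-2) = -11/5 + 18 = 79/5 ≈ 15.800)
-233/M = -233/(79/5) = (5/79)*(-233) = -1165/79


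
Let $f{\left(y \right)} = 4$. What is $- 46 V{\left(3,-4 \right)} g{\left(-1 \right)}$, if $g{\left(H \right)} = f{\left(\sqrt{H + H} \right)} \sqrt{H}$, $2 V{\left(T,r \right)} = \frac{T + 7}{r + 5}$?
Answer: $- 920 i \approx - 920.0 i$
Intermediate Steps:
$V{\left(T,r \right)} = \frac{7 + T}{2 \left(5 + r\right)}$ ($V{\left(T,r \right)} = \frac{\left(T + 7\right) \frac{1}{r + 5}}{2} = \frac{\left(7 + T\right) \frac{1}{5 + r}}{2} = \frac{\frac{1}{5 + r} \left(7 + T\right)}{2} = \frac{7 + T}{2 \left(5 + r\right)}$)
$g{\left(H \right)} = 4 \sqrt{H}$
$- 46 V{\left(3,-4 \right)} g{\left(-1 \right)} = - 46 \frac{7 + 3}{2 \left(5 - 4\right)} 4 \sqrt{-1} = - 46 \cdot \frac{1}{2} \cdot 1^{-1} \cdot 10 \cdot 4 i = - 46 \cdot \frac{1}{2} \cdot 1 \cdot 10 \cdot 4 i = \left(-46\right) 5 \cdot 4 i = - 230 \cdot 4 i = - 920 i$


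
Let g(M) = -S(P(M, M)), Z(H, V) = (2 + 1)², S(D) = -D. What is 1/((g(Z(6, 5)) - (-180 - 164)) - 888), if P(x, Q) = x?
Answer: -1/535 ≈ -0.0018692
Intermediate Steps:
Z(H, V) = 9 (Z(H, V) = 3² = 9)
g(M) = M (g(M) = -(-1)*M = M)
1/((g(Z(6, 5)) - (-180 - 164)) - 888) = 1/((9 - (-180 - 164)) - 888) = 1/((9 - 1*(-344)) - 888) = 1/((9 + 344) - 888) = 1/(353 - 888) = 1/(-535) = -1/535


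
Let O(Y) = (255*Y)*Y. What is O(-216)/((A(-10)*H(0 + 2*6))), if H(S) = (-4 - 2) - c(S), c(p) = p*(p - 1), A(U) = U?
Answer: 198288/23 ≈ 8621.2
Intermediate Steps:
c(p) = p*(-1 + p)
O(Y) = 255*Y²
H(S) = -6 - S*(-1 + S) (H(S) = (-4 - 2) - S*(-1 + S) = -6 - S*(-1 + S))
O(-216)/((A(-10)*H(0 + 2*6))) = (255*(-216)²)/((-10*(-6 + (0 + 2*6) - (0 + 2*6)²))) = (255*46656)/((-10*(-6 + (0 + 12) - (0 + 12)²))) = 11897280/((-10*(-6 + 12 - 1*12²))) = 11897280/((-10*(-6 + 12 - 1*144))) = 11897280/((-10*(-6 + 12 - 144))) = 11897280/((-10*(-138))) = 11897280/1380 = 11897280*(1/1380) = 198288/23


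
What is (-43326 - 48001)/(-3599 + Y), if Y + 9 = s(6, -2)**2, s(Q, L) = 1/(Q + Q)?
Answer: 13151088/519551 ≈ 25.312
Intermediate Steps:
s(Q, L) = 1/(2*Q)
Y = -1295/144 (Y = -9 + ((1/2)/6)**2 = -9 + ((1/2)*(1/6))**2 = -9 + (1/12)**2 = -9 + 1/144 = -1295/144 ≈ -8.9931)
(-43326 - 48001)/(-3599 + Y) = (-43326 - 48001)/(-3599 - 1295/144) = -91327/(-519551/144) = -91327*(-144/519551) = 13151088/519551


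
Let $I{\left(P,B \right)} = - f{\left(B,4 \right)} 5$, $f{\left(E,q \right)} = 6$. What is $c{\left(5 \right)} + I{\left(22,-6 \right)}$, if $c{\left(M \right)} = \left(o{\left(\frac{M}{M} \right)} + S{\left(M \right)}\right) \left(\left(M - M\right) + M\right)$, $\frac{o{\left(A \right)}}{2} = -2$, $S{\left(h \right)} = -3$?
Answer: $-65$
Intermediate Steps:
$o{\left(A \right)} = -4$ ($o{\left(A \right)} = 2 \left(-2\right) = -4$)
$I{\left(P,B \right)} = -30$ ($I{\left(P,B \right)} = \left(-1\right) 6 \cdot 5 = \left(-6\right) 5 = -30$)
$c{\left(M \right)} = - 7 M$ ($c{\left(M \right)} = \left(-4 - 3\right) \left(\left(M - M\right) + M\right) = - 7 \left(0 + M\right) = - 7 M$)
$c{\left(5 \right)} + I{\left(22,-6 \right)} = \left(-7\right) 5 - 30 = -35 - 30 = -65$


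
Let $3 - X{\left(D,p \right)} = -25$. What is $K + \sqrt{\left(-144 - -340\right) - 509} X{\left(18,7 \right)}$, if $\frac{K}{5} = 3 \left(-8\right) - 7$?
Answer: $-155 + 28 i \sqrt{313} \approx -155.0 + 495.37 i$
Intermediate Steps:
$X{\left(D,p \right)} = 28$ ($X{\left(D,p \right)} = 3 - -25 = 3 + 25 = 28$)
$K = -155$ ($K = 5 \left(3 \left(-8\right) - 7\right) = 5 \left(-24 - 7\right) = 5 \left(-31\right) = -155$)
$K + \sqrt{\left(-144 - -340\right) - 509} X{\left(18,7 \right)} = -155 + \sqrt{\left(-144 - -340\right) - 509} \cdot 28 = -155 + \sqrt{\left(-144 + 340\right) - 509} \cdot 28 = -155 + \sqrt{196 - 509} \cdot 28 = -155 + \sqrt{-313} \cdot 28 = -155 + i \sqrt{313} \cdot 28 = -155 + 28 i \sqrt{313}$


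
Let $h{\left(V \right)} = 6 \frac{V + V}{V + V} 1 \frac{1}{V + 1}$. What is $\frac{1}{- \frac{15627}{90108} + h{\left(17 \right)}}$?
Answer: $\frac{10012}{1601} \approx 6.2536$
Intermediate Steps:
$h{\left(V \right)} = \frac{6}{1 + V}$ ($h{\left(V \right)} = 6 \frac{2 V}{2 V} 1 \frac{1}{1 + V} = \frac{6 \cdot 2 V \frac{1}{2 V}}{1 + V} = \frac{6 \cdot 1}{1 + V} = \frac{6}{1 + V}$)
$\frac{1}{- \frac{15627}{90108} + h{\left(17 \right)}} = \frac{1}{- \frac{15627}{90108} + \frac{6}{1 + 17}} = \frac{1}{\left(-15627\right) \frac{1}{90108} + \frac{6}{18}} = \frac{1}{- \frac{5209}{30036} + 6 \cdot \frac{1}{18}} = \frac{1}{- \frac{5209}{30036} + \frac{1}{3}} = \frac{1}{\frac{1601}{10012}} = \frac{10012}{1601}$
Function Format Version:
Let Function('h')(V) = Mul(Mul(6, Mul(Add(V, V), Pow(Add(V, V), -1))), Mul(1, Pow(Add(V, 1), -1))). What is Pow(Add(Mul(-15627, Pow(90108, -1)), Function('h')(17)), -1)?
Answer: Rational(10012, 1601) ≈ 6.2536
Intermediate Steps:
Function('h')(V) = Mul(6, Pow(Add(1, V), -1)) (Function('h')(V) = Mul(Mul(6, Mul(Mul(2, V), Pow(Mul(2, V), -1))), Mul(1, Pow(Add(1, V), -1))) = Mul(Mul(6, Mul(Mul(2, V), Mul(Rational(1, 2), Pow(V, -1)))), Pow(Add(1, V), -1)) = Mul(Mul(6, 1), Pow(Add(1, V), -1)) = Mul(6, Pow(Add(1, V), -1)))
Pow(Add(Mul(-15627, Pow(90108, -1)), Function('h')(17)), -1) = Pow(Add(Mul(-15627, Pow(90108, -1)), Mul(6, Pow(Add(1, 17), -1))), -1) = Pow(Add(Mul(-15627, Rational(1, 90108)), Mul(6, Pow(18, -1))), -1) = Pow(Add(Rational(-5209, 30036), Mul(6, Rational(1, 18))), -1) = Pow(Add(Rational(-5209, 30036), Rational(1, 3)), -1) = Pow(Rational(1601, 10012), -1) = Rational(10012, 1601)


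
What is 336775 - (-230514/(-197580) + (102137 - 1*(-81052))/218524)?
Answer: 1211708448002837/3597997660 ≈ 3.3677e+5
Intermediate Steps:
336775 - (-230514/(-197580) + (102137 - 1*(-81052))/218524) = 336775 - (-230514*(-1/197580) + (102137 + 81052)*(1/218524)) = 336775 - (38419/32930 + 183189*(1/218524)) = 336775 - (38419/32930 + 183189/218524) = 336775 - 1*7213943663/3597997660 = 336775 - 7213943663/3597997660 = 1211708448002837/3597997660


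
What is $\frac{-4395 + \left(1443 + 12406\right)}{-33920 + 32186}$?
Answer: $- \frac{4727}{867} \approx -5.4521$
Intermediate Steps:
$\frac{-4395 + \left(1443 + 12406\right)}{-33920 + 32186} = \frac{-4395 + 13849}{-1734} = 9454 \left(- \frac{1}{1734}\right) = - \frac{4727}{867}$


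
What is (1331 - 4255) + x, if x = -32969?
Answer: -35893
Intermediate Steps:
(1331 - 4255) + x = (1331 - 4255) - 32969 = -2924 - 32969 = -35893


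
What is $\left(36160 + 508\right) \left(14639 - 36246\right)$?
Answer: $-792285476$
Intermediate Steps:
$\left(36160 + 508\right) \left(14639 - 36246\right) = 36668 \left(-21607\right) = -792285476$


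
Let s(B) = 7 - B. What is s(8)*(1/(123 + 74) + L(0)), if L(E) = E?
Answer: -1/197 ≈ -0.0050761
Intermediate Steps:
s(8)*(1/(123 + 74) + L(0)) = (7 - 1*8)*(1/(123 + 74) + 0) = (7 - 8)*(1/197 + 0) = -(1/197 + 0) = -1*1/197 = -1/197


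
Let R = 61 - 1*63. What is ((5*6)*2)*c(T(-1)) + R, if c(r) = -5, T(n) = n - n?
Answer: -302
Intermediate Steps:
T(n) = 0
R = -2 (R = 61 - 63 = -2)
((5*6)*2)*c(T(-1)) + R = ((5*6)*2)*(-5) - 2 = (30*2)*(-5) - 2 = 60*(-5) - 2 = -300 - 2 = -302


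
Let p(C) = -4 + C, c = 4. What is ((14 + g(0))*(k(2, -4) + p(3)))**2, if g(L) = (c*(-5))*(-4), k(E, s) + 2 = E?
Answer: 8836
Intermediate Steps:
k(E, s) = -2 + E
g(L) = 80 (g(L) = (4*(-5))*(-4) = -20*(-4) = 80)
((14 + g(0))*(k(2, -4) + p(3)))**2 = ((14 + 80)*((-2 + 2) + (-4 + 3)))**2 = (94*(0 - 1))**2 = (94*(-1))**2 = (-94)**2 = 8836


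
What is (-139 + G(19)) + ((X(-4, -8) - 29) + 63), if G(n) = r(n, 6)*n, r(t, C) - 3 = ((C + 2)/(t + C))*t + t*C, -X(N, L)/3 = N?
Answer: 56138/25 ≈ 2245.5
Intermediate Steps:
X(N, L) = -3*N
r(t, C) = 3 + C*t + t*(2 + C)/(C + t) (r(t, C) = 3 + (((C + 2)/(t + C))*t + t*C) = 3 + (((2 + C)/(C + t))*t + C*t) = 3 + (t*(2 + C)/(C + t) + C*t) = 3 + (C*t + t*(2 + C)/(C + t)) = 3 + C*t + t*(2 + C)/(C + t))
G(n) = n*(18 + 6*n**2 + 47*n)/(6 + n) (G(n) = ((3*6 + 5*n + 6*n + 6*n**2 + n*6**2)/(6 + n))*n = ((18 + 5*n + 6*n + 6*n**2 + n*36)/(6 + n))*n = ((18 + 5*n + 6*n + 6*n**2 + 36*n)/(6 + n))*n = ((18 + 6*n**2 + 47*n)/(6 + n))*n = n*(18 + 6*n**2 + 47*n)/(6 + n))
(-139 + G(19)) + ((X(-4, -8) - 29) + 63) = (-139 + 19*(18 + 6*19**2 + 47*19)/(6 + 19)) + ((-3*(-4) - 29) + 63) = (-139 + 19*(18 + 6*361 + 893)/25) + ((12 - 29) + 63) = (-139 + 19*(1/25)*(18 + 2166 + 893)) + (-17 + 63) = (-139 + 19*(1/25)*3077) + 46 = (-139 + 58463/25) + 46 = 54988/25 + 46 = 56138/25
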